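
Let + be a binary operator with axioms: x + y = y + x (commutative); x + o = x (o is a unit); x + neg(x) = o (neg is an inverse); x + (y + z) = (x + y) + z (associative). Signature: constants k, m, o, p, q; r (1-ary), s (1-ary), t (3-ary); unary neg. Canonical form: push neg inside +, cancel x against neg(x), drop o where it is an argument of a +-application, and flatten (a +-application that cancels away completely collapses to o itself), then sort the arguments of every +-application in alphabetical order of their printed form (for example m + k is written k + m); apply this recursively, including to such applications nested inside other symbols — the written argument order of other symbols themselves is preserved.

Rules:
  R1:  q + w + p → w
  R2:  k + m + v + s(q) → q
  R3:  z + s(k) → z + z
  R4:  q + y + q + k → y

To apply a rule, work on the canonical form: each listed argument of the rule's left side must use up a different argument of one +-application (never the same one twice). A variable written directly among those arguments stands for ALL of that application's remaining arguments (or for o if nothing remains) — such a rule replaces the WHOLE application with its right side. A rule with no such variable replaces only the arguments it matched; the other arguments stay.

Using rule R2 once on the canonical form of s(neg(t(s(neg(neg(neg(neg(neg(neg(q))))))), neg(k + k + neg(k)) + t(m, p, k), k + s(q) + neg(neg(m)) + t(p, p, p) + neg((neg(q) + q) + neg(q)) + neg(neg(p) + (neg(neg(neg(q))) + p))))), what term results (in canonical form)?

Canonical form:  s(neg(t(s(q), neg(k) + t(m, p, k), k + m + q + q + s(q) + t(p, p, p))))
Match R2:  consume k, m, s(q);  v := q + q + t(p, p, p)
Every leftover argument binds to the variable; the entire application is replaced.
Giving:  s(neg(t(s(q), neg(k) + t(m, p, k), q)))

Answer: s(neg(t(s(q), neg(k) + t(m, p, k), q)))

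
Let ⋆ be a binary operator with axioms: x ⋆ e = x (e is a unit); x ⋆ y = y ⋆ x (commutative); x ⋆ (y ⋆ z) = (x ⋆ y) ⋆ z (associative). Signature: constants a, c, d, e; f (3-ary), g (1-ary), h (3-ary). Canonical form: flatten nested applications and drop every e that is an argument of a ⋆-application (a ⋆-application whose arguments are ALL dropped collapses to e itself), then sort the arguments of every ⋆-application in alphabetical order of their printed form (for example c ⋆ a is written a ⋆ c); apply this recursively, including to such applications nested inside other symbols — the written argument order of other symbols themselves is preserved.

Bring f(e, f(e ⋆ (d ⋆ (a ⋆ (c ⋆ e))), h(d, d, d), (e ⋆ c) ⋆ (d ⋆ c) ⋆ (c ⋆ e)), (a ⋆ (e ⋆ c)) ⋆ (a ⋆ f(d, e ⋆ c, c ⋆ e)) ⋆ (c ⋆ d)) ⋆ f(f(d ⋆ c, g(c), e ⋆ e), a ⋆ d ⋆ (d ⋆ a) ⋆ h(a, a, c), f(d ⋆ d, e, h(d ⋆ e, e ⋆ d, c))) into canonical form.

Answer: f(e, f(a ⋆ c ⋆ d, h(d, d, d), c ⋆ c ⋆ c ⋆ d), a ⋆ a ⋆ c ⋆ c ⋆ d ⋆ f(d, c, c)) ⋆ f(f(c ⋆ d, g(c), e), a ⋆ a ⋆ d ⋆ d ⋆ h(a, a, c), f(d ⋆ d, e, h(d, d, c)))

Derivation:
Inside:  f(e, f(e ⋆ (d ⋆ (a ⋆ (c ⋆ e))), h(d, d, d), (e ⋆ c) ⋆ (d ⋆ c) ⋆ (c ⋆ e)), (a ⋆ (e ⋆ c)) ⋆ (a ⋆ f(d, e ⋆ c, c ⋆ e)) ⋆ (c ⋆ d))  →  f(e, f(a ⋆ c ⋆ d, h(d, d, d), c ⋆ c ⋆ c ⋆ d), a ⋆ a ⋆ c ⋆ c ⋆ d ⋆ f(d, c, c))
Inside:  f(f(d ⋆ c, g(c), e ⋆ e), a ⋆ d ⋆ (d ⋆ a) ⋆ h(a, a, c), f(d ⋆ d, e, h(d ⋆ e, e ⋆ d, c)))  →  f(f(c ⋆ d, g(c), e), a ⋆ a ⋆ d ⋆ d ⋆ h(a, a, c), f(d ⋆ d, e, h(d, d, c)))
Sort:  f(e, f(a ⋆ c ⋆ d, h(d, d, d), c ⋆ c ⋆ c ⋆ d), a ⋆ a ⋆ c ⋆ c ⋆ d ⋆ f(d, c, c)) ⋆ f(f(c ⋆ d, g(c), e), a ⋆ a ⋆ d ⋆ d ⋆ h(a, a, c), f(d ⋆ d, e, h(d, d, c)))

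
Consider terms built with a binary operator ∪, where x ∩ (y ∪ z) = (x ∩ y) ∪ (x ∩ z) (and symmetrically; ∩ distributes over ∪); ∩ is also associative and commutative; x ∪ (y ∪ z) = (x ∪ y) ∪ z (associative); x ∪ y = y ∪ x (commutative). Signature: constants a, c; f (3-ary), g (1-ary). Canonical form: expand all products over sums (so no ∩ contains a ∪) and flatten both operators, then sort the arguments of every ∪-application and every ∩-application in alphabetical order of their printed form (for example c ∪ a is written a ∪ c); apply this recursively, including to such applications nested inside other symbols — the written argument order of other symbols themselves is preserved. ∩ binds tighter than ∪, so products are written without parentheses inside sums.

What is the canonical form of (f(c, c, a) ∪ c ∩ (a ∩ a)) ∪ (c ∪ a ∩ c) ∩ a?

Answer: a ∩ a ∩ c ∪ a ∩ a ∩ c ∪ a ∩ c ∪ f(c, c, a)

Derivation:
Distribute:  f(c, c, a) ∪ a ∩ a ∩ c ∪ a ∩ c ∪ a ∩ a ∩ c
Order the arguments:  a ∩ a ∩ c ∪ a ∩ a ∩ c ∪ a ∩ c ∪ f(c, c, a)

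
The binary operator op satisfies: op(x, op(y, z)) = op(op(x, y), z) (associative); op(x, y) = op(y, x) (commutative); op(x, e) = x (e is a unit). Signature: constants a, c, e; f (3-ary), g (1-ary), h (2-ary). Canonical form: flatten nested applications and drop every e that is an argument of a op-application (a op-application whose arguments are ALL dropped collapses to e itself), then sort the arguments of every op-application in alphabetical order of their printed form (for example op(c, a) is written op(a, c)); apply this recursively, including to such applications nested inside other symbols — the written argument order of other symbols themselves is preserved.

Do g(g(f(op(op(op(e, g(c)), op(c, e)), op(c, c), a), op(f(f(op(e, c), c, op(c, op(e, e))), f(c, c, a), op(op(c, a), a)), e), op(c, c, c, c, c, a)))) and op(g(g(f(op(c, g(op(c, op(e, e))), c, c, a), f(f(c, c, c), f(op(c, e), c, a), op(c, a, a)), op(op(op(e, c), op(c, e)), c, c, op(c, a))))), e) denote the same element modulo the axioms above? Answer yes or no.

Answer: yes — both canonical forms are g(g(f(op(a, c, c, c, g(c)), f(f(c, c, c), f(c, c, a), op(a, a, c)), op(a, c, c, c, c, c))))

Derivation:
Left:  g(g(f(op(op(op(e, g(c)), op(c, e)), op(c, c), a), op(f(f(op(e, c), c, op(c, op(e, e))), f(c, c, a), op(op(c, a), a)), e), op(c, c, c, c, c, a))))
  Focus inside:  op(f(f(op(e, c), c, op(c, op(e, e))), f(c, c, a), op(op(c, a), a)), e)
  Canonicalize subterm:  f(f(op(e, c), c, op(c, op(e, e))), f(c, c, a), op(op(c, a), a))  →  f(f(c, c, c), f(c, c, a), op(a, a, c))
  Units out:  drop e
  Sort:  f(f(c, c, c), f(c, c, a), op(a, a, c))
  Rebuild:  g(g(f(op(a, c, c, c, g(c)), f(f(c, c, c), f(c, c, a), op(a, a, c)), op(a, c, c, c, c, c))))
Right:  op(g(g(f(op(c, g(op(c, op(e, e))), c, c, a), f(f(c, c, c), f(op(c, e), c, a), op(c, a, a)), op(op(op(e, c), op(c, e)), c, c, op(c, a))))), e)
  Canonicalize subterm:  g(g(f(op(c, g(op(c, op(e, e))), c, c, a), f(f(c, c, c), f(op(c, e), c, a), op(c, a, a)), op(op(op(e, c), op(c, e)), c, c, op(c, a)))))  →  g(g(f(op(a, c, c, c, g(c)), f(f(c, c, c), f(c, c, a), op(a, a, c)), op(a, c, c, c, c, c))))
  Drop the unit:  drop e
  Order the arguments:  g(g(f(op(a, c, c, c, g(c)), f(f(c, c, c), f(c, c, a), op(a, a, c)), op(a, c, c, c, c, c))))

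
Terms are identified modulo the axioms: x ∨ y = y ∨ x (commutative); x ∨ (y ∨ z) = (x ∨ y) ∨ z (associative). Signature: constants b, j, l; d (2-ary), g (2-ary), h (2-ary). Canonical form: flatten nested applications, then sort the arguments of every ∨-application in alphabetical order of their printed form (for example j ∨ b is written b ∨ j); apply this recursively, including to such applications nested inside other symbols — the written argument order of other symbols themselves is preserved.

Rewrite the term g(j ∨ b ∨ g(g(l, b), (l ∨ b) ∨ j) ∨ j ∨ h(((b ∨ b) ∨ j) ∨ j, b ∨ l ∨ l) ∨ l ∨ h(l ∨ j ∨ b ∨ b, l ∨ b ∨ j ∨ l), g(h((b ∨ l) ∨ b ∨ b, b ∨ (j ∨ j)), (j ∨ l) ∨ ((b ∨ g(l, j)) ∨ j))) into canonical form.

Answer: g(b ∨ g(g(l, b), b ∨ j ∨ l) ∨ h(b ∨ b ∨ j ∨ j, b ∨ l ∨ l) ∨ h(b ∨ b ∨ j ∨ l, b ∨ j ∨ l ∨ l) ∨ j ∨ j ∨ l, g(h(b ∨ b ∨ b ∨ l, b ∨ j ∨ j), b ∨ g(l, j) ∨ j ∨ j ∨ l))

Derivation:
Descend into:  j ∨ b ∨ g(g(l, b), (l ∨ b) ∨ j) ∨ j ∨ h(((b ∨ b) ∨ j) ∨ j, b ∨ l ∨ l) ∨ l ∨ h(l ∨ j ∨ b ∨ b, l ∨ b ∨ j ∨ l)
Simplify inside:  g(g(l, b), (l ∨ b) ∨ j)  →  g(g(l, b), b ∨ j ∨ l)
Simplify inside:  h(((b ∨ b) ∨ j) ∨ j, b ∨ l ∨ l)  →  h(b ∨ b ∨ j ∨ j, b ∨ l ∨ l)
Inside:  h(l ∨ j ∨ b ∨ b, l ∨ b ∨ j ∨ l)  →  h(b ∨ b ∨ j ∨ l, b ∨ j ∨ l ∨ l)
Order the arguments:  b ∨ g(g(l, b), b ∨ j ∨ l) ∨ h(b ∨ b ∨ j ∨ j, b ∨ l ∨ l) ∨ h(b ∨ b ∨ j ∨ l, b ∨ j ∨ l ∨ l) ∨ j ∨ j ∨ l
Rebuild:  g(b ∨ g(g(l, b), b ∨ j ∨ l) ∨ h(b ∨ b ∨ j ∨ j, b ∨ l ∨ l) ∨ h(b ∨ b ∨ j ∨ l, b ∨ j ∨ l ∨ l) ∨ j ∨ j ∨ l, g(h(b ∨ b ∨ b ∨ l, b ∨ j ∨ j), b ∨ g(l, j) ∨ j ∨ j ∨ l))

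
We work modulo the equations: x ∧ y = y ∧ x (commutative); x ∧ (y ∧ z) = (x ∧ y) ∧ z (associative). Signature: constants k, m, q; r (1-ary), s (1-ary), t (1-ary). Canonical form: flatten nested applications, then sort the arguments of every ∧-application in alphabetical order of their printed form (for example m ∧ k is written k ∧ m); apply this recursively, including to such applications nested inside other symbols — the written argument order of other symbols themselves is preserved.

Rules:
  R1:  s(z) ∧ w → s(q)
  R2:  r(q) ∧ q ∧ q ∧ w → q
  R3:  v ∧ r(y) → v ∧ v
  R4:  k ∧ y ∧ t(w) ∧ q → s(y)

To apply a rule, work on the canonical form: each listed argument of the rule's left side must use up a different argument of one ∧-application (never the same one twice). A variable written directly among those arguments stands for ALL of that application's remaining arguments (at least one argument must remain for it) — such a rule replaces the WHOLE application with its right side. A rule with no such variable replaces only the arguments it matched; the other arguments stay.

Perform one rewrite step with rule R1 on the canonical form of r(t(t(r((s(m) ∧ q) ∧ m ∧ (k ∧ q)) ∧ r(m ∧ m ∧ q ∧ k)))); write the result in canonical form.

Answer: r(t(t(r(k ∧ m ∧ m ∧ q) ∧ r(s(q)))))

Derivation:
Canonical form:  r(t(t(r(k ∧ m ∧ m ∧ q) ∧ r(k ∧ m ∧ q ∧ q ∧ s(m)))))
Apply R1:  consuming s(m);  w := k ∧ m ∧ q ∧ q, z := m
The extension variable absorbs all remaining arguments, so the whole application is rewritten.
Result:  r(t(t(r(k ∧ m ∧ m ∧ q) ∧ r(s(q)))))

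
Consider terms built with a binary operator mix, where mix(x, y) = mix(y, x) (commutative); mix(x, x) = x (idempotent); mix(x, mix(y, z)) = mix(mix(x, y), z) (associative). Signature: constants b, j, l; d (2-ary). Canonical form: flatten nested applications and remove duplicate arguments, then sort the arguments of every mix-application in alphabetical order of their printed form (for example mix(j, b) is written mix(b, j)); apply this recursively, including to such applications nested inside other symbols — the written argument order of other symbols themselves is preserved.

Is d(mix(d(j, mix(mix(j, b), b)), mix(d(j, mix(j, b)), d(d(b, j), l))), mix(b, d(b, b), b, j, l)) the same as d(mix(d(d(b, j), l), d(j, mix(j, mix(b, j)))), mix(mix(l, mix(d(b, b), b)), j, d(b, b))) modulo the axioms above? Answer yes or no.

Left:  d(mix(d(j, mix(mix(j, b), b)), mix(d(j, mix(j, b)), d(d(b, j), l))), mix(b, d(b, b), b, j, l))
  Focus inside:  mix(d(j, mix(mix(j, b), b)), mix(d(j, mix(j, b)), d(d(b, j), l)))
  Un-nest:  mix(d(j, mix(mix(j, b), b)), d(j, mix(j, b)), d(d(b, j), l))
  Simplify inside:  d(j, mix(mix(j, b), b))  →  d(j, mix(b, j))
  Canonicalize subterm:  d(j, mix(j, b))  →  d(j, mix(b, j))
  Idempotence:  drop duplicate d(j, mix(b, j))
  Sort arguments:  mix(d(d(b, j), l), d(j, mix(b, j)))
  Reassemble:  d(mix(d(d(b, j), l), d(j, mix(b, j))), mix(b, d(b, b), j, l))
Right:  d(mix(d(d(b, j), l), d(j, mix(j, mix(b, j)))), mix(mix(l, mix(d(b, b), b)), j, d(b, b)))
  Focus inside:  mix(d(d(b, j), l), d(j, mix(j, mix(b, j))))
  Canonicalize subterm:  d(j, mix(j, mix(b, j)))  →  d(j, mix(b, j))
  Sort arguments:  mix(d(d(b, j), l), d(j, mix(b, j)))
  Reassemble:  d(mix(d(d(b, j), l), d(j, mix(b, j))), mix(b, d(b, b), j, l))

Answer: yes — both canonical forms are d(mix(d(d(b, j), l), d(j, mix(b, j))), mix(b, d(b, b), j, l))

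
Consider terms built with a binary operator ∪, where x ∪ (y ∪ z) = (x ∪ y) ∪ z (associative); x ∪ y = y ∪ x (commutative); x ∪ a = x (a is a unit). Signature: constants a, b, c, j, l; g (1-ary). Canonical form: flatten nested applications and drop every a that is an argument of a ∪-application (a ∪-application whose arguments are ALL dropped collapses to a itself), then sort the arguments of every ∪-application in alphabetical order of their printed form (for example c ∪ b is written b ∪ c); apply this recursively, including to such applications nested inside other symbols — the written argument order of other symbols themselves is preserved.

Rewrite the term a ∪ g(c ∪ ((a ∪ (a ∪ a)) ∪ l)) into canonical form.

Answer: g(c ∪ l)

Derivation:
Canonicalize subterm:  g(c ∪ ((a ∪ (a ∪ a)) ∪ l))  →  g(c ∪ l)
Drop the unit:  drop a
Order the arguments:  g(c ∪ l)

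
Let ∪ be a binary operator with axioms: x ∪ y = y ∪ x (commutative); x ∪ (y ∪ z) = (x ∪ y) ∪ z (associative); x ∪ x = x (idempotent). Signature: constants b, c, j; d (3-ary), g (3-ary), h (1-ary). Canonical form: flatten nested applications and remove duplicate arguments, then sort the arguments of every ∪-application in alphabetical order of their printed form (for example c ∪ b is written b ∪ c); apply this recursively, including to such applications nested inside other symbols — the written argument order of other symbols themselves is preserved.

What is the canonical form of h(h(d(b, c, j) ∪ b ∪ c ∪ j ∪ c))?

Answer: h(h(b ∪ c ∪ d(b, c, j) ∪ j))

Derivation:
Descend into:  d(b, c, j) ∪ b ∪ c ∪ j ∪ c
Idempotence:  drop duplicate c
Order the arguments:  b ∪ c ∪ d(b, c, j) ∪ j
Put back:  h(h(b ∪ c ∪ d(b, c, j) ∪ j))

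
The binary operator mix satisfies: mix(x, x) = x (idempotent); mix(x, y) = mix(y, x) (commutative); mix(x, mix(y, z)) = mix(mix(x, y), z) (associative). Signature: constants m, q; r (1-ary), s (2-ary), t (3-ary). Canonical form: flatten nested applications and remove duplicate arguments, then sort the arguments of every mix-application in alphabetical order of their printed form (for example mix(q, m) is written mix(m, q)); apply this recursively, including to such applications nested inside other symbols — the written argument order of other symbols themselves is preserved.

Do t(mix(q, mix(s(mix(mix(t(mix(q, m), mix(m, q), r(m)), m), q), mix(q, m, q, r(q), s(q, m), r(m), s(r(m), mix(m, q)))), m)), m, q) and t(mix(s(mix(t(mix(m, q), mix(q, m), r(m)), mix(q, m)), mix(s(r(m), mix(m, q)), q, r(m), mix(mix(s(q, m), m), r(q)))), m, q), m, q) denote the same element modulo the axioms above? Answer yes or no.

Left:  t(mix(q, mix(s(mix(mix(t(mix(q, m), mix(m, q), r(m)), m), q), mix(q, m, q, r(q), s(q, m), r(m), s(r(m), mix(m, q)))), m)), m, q)
  Descend into:  mix(q, mix(s(mix(mix(t(mix(q, m), mix(m, q), r(m)), m), q), mix(q, m, q, r(q), s(q, m), r(m), s(r(m), mix(m, q)))), m))
  Un-nest:  mix(q, s(mix(mix(t(mix(q, m), mix(m, q), r(m)), m), q), mix(q, m, q, r(q), s(q, m), r(m), s(r(m), mix(m, q)))), m)
  Inside:  s(mix(mix(t(mix(q, m), mix(m, q), r(m)), m), q), mix(q, m, q, r(q), s(q, m), r(m), s(r(m), mix(m, q))))  →  s(mix(m, q, t(mix(m, q), mix(m, q), r(m))), mix(m, q, r(m), r(q), s(q, m), s(r(m), mix(m, q))))
  Sort:  mix(m, q, s(mix(m, q, t(mix(m, q), mix(m, q), r(m))), mix(m, q, r(m), r(q), s(q, m), s(r(m), mix(m, q)))))
  Reassemble:  t(mix(m, q, s(mix(m, q, t(mix(m, q), mix(m, q), r(m))), mix(m, q, r(m), r(q), s(q, m), s(r(m), mix(m, q))))), m, q)
Right:  t(mix(s(mix(t(mix(m, q), mix(q, m), r(m)), mix(q, m)), mix(s(r(m), mix(m, q)), q, r(m), mix(mix(s(q, m), m), r(q)))), m, q), m, q)
  Work inside:  mix(s(mix(t(mix(m, q), mix(q, m), r(m)), mix(q, m)), mix(s(r(m), mix(m, q)), q, r(m), mix(mix(s(q, m), m), r(q)))), m, q)
  Inside:  s(mix(t(mix(m, q), mix(q, m), r(m)), mix(q, m)), mix(s(r(m), mix(m, q)), q, r(m), mix(mix(s(q, m), m), r(q))))  →  s(mix(m, q, t(mix(m, q), mix(m, q), r(m))), mix(m, q, r(m), r(q), s(q, m), s(r(m), mix(m, q))))
  Sort:  mix(m, q, s(mix(m, q, t(mix(m, q), mix(m, q), r(m))), mix(m, q, r(m), r(q), s(q, m), s(r(m), mix(m, q)))))
  Rebuild:  t(mix(m, q, s(mix(m, q, t(mix(m, q), mix(m, q), r(m))), mix(m, q, r(m), r(q), s(q, m), s(r(m), mix(m, q))))), m, q)

Answer: yes — both canonical forms are t(mix(m, q, s(mix(m, q, t(mix(m, q), mix(m, q), r(m))), mix(m, q, r(m), r(q), s(q, m), s(r(m), mix(m, q))))), m, q)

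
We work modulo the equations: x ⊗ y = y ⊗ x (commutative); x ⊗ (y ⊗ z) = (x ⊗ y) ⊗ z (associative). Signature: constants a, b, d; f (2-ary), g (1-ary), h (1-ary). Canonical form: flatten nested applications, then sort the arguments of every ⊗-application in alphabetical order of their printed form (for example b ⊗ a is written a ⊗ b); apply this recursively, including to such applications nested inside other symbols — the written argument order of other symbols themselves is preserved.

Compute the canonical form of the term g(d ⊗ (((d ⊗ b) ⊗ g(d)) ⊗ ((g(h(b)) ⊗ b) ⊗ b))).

Descend into:  d ⊗ (((d ⊗ b) ⊗ g(d)) ⊗ ((g(h(b)) ⊗ b) ⊗ b))
Un-nest:  d ⊗ d ⊗ b ⊗ g(d) ⊗ g(h(b)) ⊗ b ⊗ b
Sort:  b ⊗ b ⊗ b ⊗ d ⊗ d ⊗ g(d) ⊗ g(h(b))
Rebuild:  g(b ⊗ b ⊗ b ⊗ d ⊗ d ⊗ g(d) ⊗ g(h(b)))

Answer: g(b ⊗ b ⊗ b ⊗ d ⊗ d ⊗ g(d) ⊗ g(h(b)))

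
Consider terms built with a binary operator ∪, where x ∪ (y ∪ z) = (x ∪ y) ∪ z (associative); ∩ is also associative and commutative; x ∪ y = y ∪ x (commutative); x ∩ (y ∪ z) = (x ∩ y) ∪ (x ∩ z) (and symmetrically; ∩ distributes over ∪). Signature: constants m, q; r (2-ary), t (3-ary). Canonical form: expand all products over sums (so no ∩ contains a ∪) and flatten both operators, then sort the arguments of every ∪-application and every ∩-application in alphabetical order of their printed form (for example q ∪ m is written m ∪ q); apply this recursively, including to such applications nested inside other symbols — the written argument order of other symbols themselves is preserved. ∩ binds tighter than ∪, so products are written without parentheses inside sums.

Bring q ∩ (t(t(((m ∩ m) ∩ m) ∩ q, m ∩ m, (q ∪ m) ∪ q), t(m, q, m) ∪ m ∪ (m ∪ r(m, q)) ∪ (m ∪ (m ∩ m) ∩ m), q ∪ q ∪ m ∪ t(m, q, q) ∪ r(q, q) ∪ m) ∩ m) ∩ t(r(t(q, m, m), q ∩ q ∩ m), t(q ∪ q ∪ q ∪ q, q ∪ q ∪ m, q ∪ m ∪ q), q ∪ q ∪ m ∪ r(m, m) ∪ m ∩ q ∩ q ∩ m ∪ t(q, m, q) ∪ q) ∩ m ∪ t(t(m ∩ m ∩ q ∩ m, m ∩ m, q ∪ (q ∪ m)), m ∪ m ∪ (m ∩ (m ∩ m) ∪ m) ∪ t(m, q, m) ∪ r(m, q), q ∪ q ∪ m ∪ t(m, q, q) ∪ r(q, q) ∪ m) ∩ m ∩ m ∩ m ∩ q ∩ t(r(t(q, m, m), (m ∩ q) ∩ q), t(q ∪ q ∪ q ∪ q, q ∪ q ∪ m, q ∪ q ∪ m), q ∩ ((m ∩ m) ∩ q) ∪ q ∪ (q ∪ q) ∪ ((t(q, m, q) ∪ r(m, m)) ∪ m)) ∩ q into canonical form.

Flatten:  m ∩ m ∩ q ∩ t(r(t(q, m, m), m ∩ q ∩ q), t(q ∪ q ∪ q ∪ q, m ∪ q ∪ q, m ∪ q ∪ q), m ∪ m ∩ m ∩ q ∩ q ∪ q ∪ q ∪ q ∪ r(m, m) ∪ t(q, m, q)) ∩ t(t(m ∩ m ∩ m ∩ q, m ∩ m, m ∪ q ∪ q), m ∪ m ∪ m ∪ m ∩ m ∩ m ∪ r(m, q) ∪ t(m, q, m), m ∪ m ∪ q ∪ q ∪ r(q, q) ∪ t(m, q, q)) ∪ m ∩ m ∩ m ∩ q ∩ q ∩ t(r(t(q, m, m), m ∩ q ∩ q), t(q ∪ q ∪ q ∪ q, m ∪ q ∪ q, m ∪ q ∪ q), m ∪ m ∩ m ∩ q ∩ q ∪ q ∪ q ∪ q ∪ r(m, m) ∪ t(q, m, q)) ∩ t(t(m ∩ m ∩ m ∩ q, m ∩ m, m ∪ q ∪ q), m ∪ m ∪ m ∪ m ∩ m ∩ m ∪ r(m, q) ∪ t(m, q, m), m ∪ m ∪ q ∪ q ∪ r(q, q) ∪ t(m, q, q))
Sort arguments:  m ∩ m ∩ m ∩ q ∩ q ∩ t(r(t(q, m, m), m ∩ q ∩ q), t(q ∪ q ∪ q ∪ q, m ∪ q ∪ q, m ∪ q ∪ q), m ∪ m ∩ m ∩ q ∩ q ∪ q ∪ q ∪ q ∪ r(m, m) ∪ t(q, m, q)) ∩ t(t(m ∩ m ∩ m ∩ q, m ∩ m, m ∪ q ∪ q), m ∪ m ∪ m ∪ m ∩ m ∩ m ∪ r(m, q) ∪ t(m, q, m), m ∪ m ∪ q ∪ q ∪ r(q, q) ∪ t(m, q, q)) ∪ m ∩ m ∩ q ∩ t(r(t(q, m, m), m ∩ q ∩ q), t(q ∪ q ∪ q ∪ q, m ∪ q ∪ q, m ∪ q ∪ q), m ∪ m ∩ m ∩ q ∩ q ∪ q ∪ q ∪ q ∪ r(m, m) ∪ t(q, m, q)) ∩ t(t(m ∩ m ∩ m ∩ q, m ∩ m, m ∪ q ∪ q), m ∪ m ∪ m ∪ m ∩ m ∩ m ∪ r(m, q) ∪ t(m, q, m), m ∪ m ∪ q ∪ q ∪ r(q, q) ∪ t(m, q, q))

Answer: m ∩ m ∩ m ∩ q ∩ q ∩ t(r(t(q, m, m), m ∩ q ∩ q), t(q ∪ q ∪ q ∪ q, m ∪ q ∪ q, m ∪ q ∪ q), m ∪ m ∩ m ∩ q ∩ q ∪ q ∪ q ∪ q ∪ r(m, m) ∪ t(q, m, q)) ∩ t(t(m ∩ m ∩ m ∩ q, m ∩ m, m ∪ q ∪ q), m ∪ m ∪ m ∪ m ∩ m ∩ m ∪ r(m, q) ∪ t(m, q, m), m ∪ m ∪ q ∪ q ∪ r(q, q) ∪ t(m, q, q)) ∪ m ∩ m ∩ q ∩ t(r(t(q, m, m), m ∩ q ∩ q), t(q ∪ q ∪ q ∪ q, m ∪ q ∪ q, m ∪ q ∪ q), m ∪ m ∩ m ∩ q ∩ q ∪ q ∪ q ∪ q ∪ r(m, m) ∪ t(q, m, q)) ∩ t(t(m ∩ m ∩ m ∩ q, m ∩ m, m ∪ q ∪ q), m ∪ m ∪ m ∪ m ∩ m ∩ m ∪ r(m, q) ∪ t(m, q, m), m ∪ m ∪ q ∪ q ∪ r(q, q) ∪ t(m, q, q))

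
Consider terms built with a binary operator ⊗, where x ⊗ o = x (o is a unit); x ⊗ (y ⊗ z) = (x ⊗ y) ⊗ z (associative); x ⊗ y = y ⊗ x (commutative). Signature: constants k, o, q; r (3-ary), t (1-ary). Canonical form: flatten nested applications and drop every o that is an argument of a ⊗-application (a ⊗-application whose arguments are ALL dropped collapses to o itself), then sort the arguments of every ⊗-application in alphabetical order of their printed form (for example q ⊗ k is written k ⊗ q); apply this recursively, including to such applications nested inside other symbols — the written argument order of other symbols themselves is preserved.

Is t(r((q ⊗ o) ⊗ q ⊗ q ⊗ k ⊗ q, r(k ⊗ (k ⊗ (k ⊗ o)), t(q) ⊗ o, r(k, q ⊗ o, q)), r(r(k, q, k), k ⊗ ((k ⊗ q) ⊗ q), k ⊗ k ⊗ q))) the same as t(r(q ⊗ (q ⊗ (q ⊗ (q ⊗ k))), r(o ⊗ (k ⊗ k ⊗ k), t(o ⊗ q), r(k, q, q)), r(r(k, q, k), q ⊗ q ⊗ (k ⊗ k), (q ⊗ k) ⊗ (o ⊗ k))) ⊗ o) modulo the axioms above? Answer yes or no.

Answer: yes — both canonical forms are t(r(k ⊗ q ⊗ q ⊗ q ⊗ q, r(k ⊗ k ⊗ k, t(q), r(k, q, q)), r(r(k, q, k), k ⊗ k ⊗ q ⊗ q, k ⊗ k ⊗ q)))

Derivation:
Left:  t(r((q ⊗ o) ⊗ q ⊗ q ⊗ k ⊗ q, r(k ⊗ (k ⊗ (k ⊗ o)), t(q) ⊗ o, r(k, q ⊗ o, q)), r(r(k, q, k), k ⊗ ((k ⊗ q) ⊗ q), k ⊗ k ⊗ q)))
  Descend into:  (q ⊗ o) ⊗ q ⊗ q ⊗ k ⊗ q
  Flatten:  q ⊗ o ⊗ q ⊗ q ⊗ k ⊗ q
  Unit:  drop o
  Sort arguments:  k ⊗ q ⊗ q ⊗ q ⊗ q
  Rebuild:  t(r(k ⊗ q ⊗ q ⊗ q ⊗ q, r(k ⊗ k ⊗ k, t(q), r(k, q, q)), r(r(k, q, k), k ⊗ k ⊗ q ⊗ q, k ⊗ k ⊗ q)))
Right:  t(r(q ⊗ (q ⊗ (q ⊗ (q ⊗ k))), r(o ⊗ (k ⊗ k ⊗ k), t(o ⊗ q), r(k, q, q)), r(r(k, q, k), q ⊗ q ⊗ (k ⊗ k), (q ⊗ k) ⊗ (o ⊗ k))) ⊗ o)
  Focus inside:  r(q ⊗ (q ⊗ (q ⊗ (q ⊗ k))), r(o ⊗ (k ⊗ k ⊗ k), t(o ⊗ q), r(k, q, q)), r(r(k, q, k), q ⊗ q ⊗ (k ⊗ k), (q ⊗ k) ⊗ (o ⊗ k))) ⊗ o
  Inside:  r(q ⊗ (q ⊗ (q ⊗ (q ⊗ k))), r(o ⊗ (k ⊗ k ⊗ k), t(o ⊗ q), r(k, q, q)), r(r(k, q, k), q ⊗ q ⊗ (k ⊗ k), (q ⊗ k) ⊗ (o ⊗ k)))  →  r(k ⊗ q ⊗ q ⊗ q ⊗ q, r(k ⊗ k ⊗ k, t(q), r(k, q, q)), r(r(k, q, k), k ⊗ k ⊗ q ⊗ q, k ⊗ k ⊗ q))
  Drop the unit:  drop o
  Sort arguments:  r(k ⊗ q ⊗ q ⊗ q ⊗ q, r(k ⊗ k ⊗ k, t(q), r(k, q, q)), r(r(k, q, k), k ⊗ k ⊗ q ⊗ q, k ⊗ k ⊗ q))
  Reassemble:  t(r(k ⊗ q ⊗ q ⊗ q ⊗ q, r(k ⊗ k ⊗ k, t(q), r(k, q, q)), r(r(k, q, k), k ⊗ k ⊗ q ⊗ q, k ⊗ k ⊗ q)))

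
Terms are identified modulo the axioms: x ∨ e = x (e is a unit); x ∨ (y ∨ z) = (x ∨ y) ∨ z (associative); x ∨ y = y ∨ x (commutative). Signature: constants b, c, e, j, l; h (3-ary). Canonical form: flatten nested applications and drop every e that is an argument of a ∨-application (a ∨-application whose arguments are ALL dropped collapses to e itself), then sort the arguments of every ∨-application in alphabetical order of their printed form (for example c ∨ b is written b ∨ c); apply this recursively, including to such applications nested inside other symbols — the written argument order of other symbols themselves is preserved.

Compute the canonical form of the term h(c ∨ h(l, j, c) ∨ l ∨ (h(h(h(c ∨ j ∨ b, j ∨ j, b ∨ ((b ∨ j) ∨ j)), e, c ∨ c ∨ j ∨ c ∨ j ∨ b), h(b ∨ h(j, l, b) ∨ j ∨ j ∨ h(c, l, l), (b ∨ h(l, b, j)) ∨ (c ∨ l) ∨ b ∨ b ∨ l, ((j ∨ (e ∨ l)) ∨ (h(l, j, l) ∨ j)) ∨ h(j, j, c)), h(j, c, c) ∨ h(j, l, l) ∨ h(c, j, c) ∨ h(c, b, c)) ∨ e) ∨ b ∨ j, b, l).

Descend into:  c ∨ h(l, j, c) ∨ l ∨ (h(h(h(c ∨ j ∨ b, j ∨ j, b ∨ ((b ∨ j) ∨ j)), e, c ∨ c ∨ j ∨ c ∨ j ∨ b), h(b ∨ h(j, l, b) ∨ j ∨ j ∨ h(c, l, l), (b ∨ h(l, b, j)) ∨ (c ∨ l) ∨ b ∨ b ∨ l, ((j ∨ (e ∨ l)) ∨ (h(l, j, l) ∨ j)) ∨ h(j, j, c)), h(j, c, c) ∨ h(j, l, l) ∨ h(c, j, c) ∨ h(c, b, c)) ∨ e) ∨ b ∨ j
Flatten:  c ∨ h(l, j, c) ∨ l ∨ h(h(h(c ∨ j ∨ b, j ∨ j, b ∨ ((b ∨ j) ∨ j)), e, c ∨ c ∨ j ∨ c ∨ j ∨ b), h(b ∨ h(j, l, b) ∨ j ∨ j ∨ h(c, l, l), (b ∨ h(l, b, j)) ∨ (c ∨ l) ∨ b ∨ b ∨ l, ((j ∨ (e ∨ l)) ∨ (h(l, j, l) ∨ j)) ∨ h(j, j, c)), h(j, c, c) ∨ h(j, l, l) ∨ h(c, j, c) ∨ h(c, b, c)) ∨ e ∨ b ∨ j
Inside:  h(h(h(c ∨ j ∨ b, j ∨ j, b ∨ ((b ∨ j) ∨ j)), e, c ∨ c ∨ j ∨ c ∨ j ∨ b), h(b ∨ h(j, l, b) ∨ j ∨ j ∨ h(c, l, l), (b ∨ h(l, b, j)) ∨ (c ∨ l) ∨ b ∨ b ∨ l, ((j ∨ (e ∨ l)) ∨ (h(l, j, l) ∨ j)) ∨ h(j, j, c)), h(j, c, c) ∨ h(j, l, l) ∨ h(c, j, c) ∨ h(c, b, c))  →  h(h(h(b ∨ c ∨ j, j ∨ j, b ∨ b ∨ j ∨ j), e, b ∨ c ∨ c ∨ c ∨ j ∨ j), h(b ∨ h(c, l, l) ∨ h(j, l, b) ∨ j ∨ j, b ∨ b ∨ b ∨ c ∨ h(l, b, j) ∨ l ∨ l, h(j, j, c) ∨ h(l, j, l) ∨ j ∨ j ∨ l), h(c, b, c) ∨ h(c, j, c) ∨ h(j, c, c) ∨ h(j, l, l))
Units out:  drop e
Order the arguments:  b ∨ c ∨ h(h(h(b ∨ c ∨ j, j ∨ j, b ∨ b ∨ j ∨ j), e, b ∨ c ∨ c ∨ c ∨ j ∨ j), h(b ∨ h(c, l, l) ∨ h(j, l, b) ∨ j ∨ j, b ∨ b ∨ b ∨ c ∨ h(l, b, j) ∨ l ∨ l, h(j, j, c) ∨ h(l, j, l) ∨ j ∨ j ∨ l), h(c, b, c) ∨ h(c, j, c) ∨ h(j, c, c) ∨ h(j, l, l)) ∨ h(l, j, c) ∨ j ∨ l
Put back:  h(b ∨ c ∨ h(h(h(b ∨ c ∨ j, j ∨ j, b ∨ b ∨ j ∨ j), e, b ∨ c ∨ c ∨ c ∨ j ∨ j), h(b ∨ h(c, l, l) ∨ h(j, l, b) ∨ j ∨ j, b ∨ b ∨ b ∨ c ∨ h(l, b, j) ∨ l ∨ l, h(j, j, c) ∨ h(l, j, l) ∨ j ∨ j ∨ l), h(c, b, c) ∨ h(c, j, c) ∨ h(j, c, c) ∨ h(j, l, l)) ∨ h(l, j, c) ∨ j ∨ l, b, l)

Answer: h(b ∨ c ∨ h(h(h(b ∨ c ∨ j, j ∨ j, b ∨ b ∨ j ∨ j), e, b ∨ c ∨ c ∨ c ∨ j ∨ j), h(b ∨ h(c, l, l) ∨ h(j, l, b) ∨ j ∨ j, b ∨ b ∨ b ∨ c ∨ h(l, b, j) ∨ l ∨ l, h(j, j, c) ∨ h(l, j, l) ∨ j ∨ j ∨ l), h(c, b, c) ∨ h(c, j, c) ∨ h(j, c, c) ∨ h(j, l, l)) ∨ h(l, j, c) ∨ j ∨ l, b, l)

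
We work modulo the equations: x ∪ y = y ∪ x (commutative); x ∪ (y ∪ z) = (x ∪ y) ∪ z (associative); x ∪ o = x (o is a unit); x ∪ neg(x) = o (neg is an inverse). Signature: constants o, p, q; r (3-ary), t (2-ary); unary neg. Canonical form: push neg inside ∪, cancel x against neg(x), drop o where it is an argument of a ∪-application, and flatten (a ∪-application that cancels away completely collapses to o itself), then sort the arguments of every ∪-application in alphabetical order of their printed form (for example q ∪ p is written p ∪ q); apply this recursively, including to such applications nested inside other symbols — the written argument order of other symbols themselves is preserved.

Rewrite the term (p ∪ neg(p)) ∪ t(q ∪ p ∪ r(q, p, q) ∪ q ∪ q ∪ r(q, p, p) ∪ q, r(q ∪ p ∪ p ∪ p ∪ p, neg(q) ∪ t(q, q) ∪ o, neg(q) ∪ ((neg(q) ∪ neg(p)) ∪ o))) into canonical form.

Answer: t(p ∪ q ∪ q ∪ q ∪ q ∪ r(q, p, p) ∪ r(q, p, q), r(p ∪ p ∪ p ∪ p ∪ q, neg(q) ∪ t(q, q), neg(p) ∪ neg(q) ∪ neg(q)))

Derivation:
Cancel:  p cancels
Collect terms:  t(p ∪ q ∪ q ∪ q ∪ q ∪ r(q, p, p) ∪ r(q, p, q), r(p ∪ p ∪ p ∪ p ∪ q, neg(q) ∪ t(q, q), neg(p) ∪ neg(q) ∪ neg(q)))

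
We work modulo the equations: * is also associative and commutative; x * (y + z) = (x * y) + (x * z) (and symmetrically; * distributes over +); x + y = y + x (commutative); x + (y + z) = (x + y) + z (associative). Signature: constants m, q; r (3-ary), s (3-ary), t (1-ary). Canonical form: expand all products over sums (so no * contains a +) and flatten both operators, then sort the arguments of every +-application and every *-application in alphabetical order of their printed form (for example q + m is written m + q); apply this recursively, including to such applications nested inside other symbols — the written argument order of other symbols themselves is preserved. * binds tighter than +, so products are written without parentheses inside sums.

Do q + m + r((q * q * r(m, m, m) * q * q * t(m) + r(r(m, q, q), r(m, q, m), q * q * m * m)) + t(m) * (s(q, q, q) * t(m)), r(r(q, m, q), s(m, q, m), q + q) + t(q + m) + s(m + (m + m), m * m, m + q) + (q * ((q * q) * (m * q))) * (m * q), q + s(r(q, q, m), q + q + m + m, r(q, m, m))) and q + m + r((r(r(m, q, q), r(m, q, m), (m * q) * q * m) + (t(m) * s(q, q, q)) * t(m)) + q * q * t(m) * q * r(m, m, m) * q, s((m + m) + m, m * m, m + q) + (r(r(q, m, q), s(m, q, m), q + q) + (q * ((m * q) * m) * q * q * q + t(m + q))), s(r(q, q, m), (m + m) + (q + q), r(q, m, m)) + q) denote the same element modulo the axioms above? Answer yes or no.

Left:  q + m + r((q * q * r(m, m, m) * q * q * t(m) + r(r(m, q, q), r(m, q, m), q * q * m * m)) + t(m) * (s(q, q, q) * t(m)), r(r(q, m, q), s(m, q, m), q + q) + t(q + m) + s(m + (m + m), m * m, m + q) + (q * ((q * q) * (m * q))) * (m * q), q + s(r(q, q, m), q + q + m + m, r(q, m, m)))
  Un-nest:  q + m + r(q * q * q * q * r(m, m, m) * t(m) + r(r(m, q, q), r(m, q, m), m * m * q * q) + s(q, q, q) * t(m) * t(m), m * m * q * q * q * q * q + r(r(q, m, q), s(m, q, m), q + q) + s(m + m + m, m * m, m + q) + t(m + q), q + s(r(q, q, m), m + m + q + q, r(q, m, m)))
  Order the arguments:  m + q + r(q * q * q * q * r(m, m, m) * t(m) + r(r(m, q, q), r(m, q, m), m * m * q * q) + s(q, q, q) * t(m) * t(m), m * m * q * q * q * q * q + r(r(q, m, q), s(m, q, m), q + q) + s(m + m + m, m * m, m + q) + t(m + q), q + s(r(q, q, m), m + m + q + q, r(q, m, m)))
Right:  q + m + r((r(r(m, q, q), r(m, q, m), (m * q) * q * m) + (t(m) * s(q, q, q)) * t(m)) + q * q * t(m) * q * r(m, m, m) * q, s((m + m) + m, m * m, m + q) + (r(r(q, m, q), s(m, q, m), q + q) + (q * ((m * q) * m) * q * q * q + t(m + q))), s(r(q, q, m), (m + m) + (q + q), r(q, m, m)) + q)
  Merge nested applications:  q + m + r(q * q * q * q * r(m, m, m) * t(m) + r(r(m, q, q), r(m, q, m), m * m * q * q) + s(q, q, q) * t(m) * t(m), m * m * q * q * q * q * q + r(r(q, m, q), s(m, q, m), q + q) + s(m + m + m, m * m, m + q) + t(m + q), q + s(r(q, q, m), m + m + q + q, r(q, m, m)))
  Order the arguments:  m + q + r(q * q * q * q * r(m, m, m) * t(m) + r(r(m, q, q), r(m, q, m), m * m * q * q) + s(q, q, q) * t(m) * t(m), m * m * q * q * q * q * q + r(r(q, m, q), s(m, q, m), q + q) + s(m + m + m, m * m, m + q) + t(m + q), q + s(r(q, q, m), m + m + q + q, r(q, m, m)))

Answer: yes — both canonical forms are m + q + r(q * q * q * q * r(m, m, m) * t(m) + r(r(m, q, q), r(m, q, m), m * m * q * q) + s(q, q, q) * t(m) * t(m), m * m * q * q * q * q * q + r(r(q, m, q), s(m, q, m), q + q) + s(m + m + m, m * m, m + q) + t(m + q), q + s(r(q, q, m), m + m + q + q, r(q, m, m)))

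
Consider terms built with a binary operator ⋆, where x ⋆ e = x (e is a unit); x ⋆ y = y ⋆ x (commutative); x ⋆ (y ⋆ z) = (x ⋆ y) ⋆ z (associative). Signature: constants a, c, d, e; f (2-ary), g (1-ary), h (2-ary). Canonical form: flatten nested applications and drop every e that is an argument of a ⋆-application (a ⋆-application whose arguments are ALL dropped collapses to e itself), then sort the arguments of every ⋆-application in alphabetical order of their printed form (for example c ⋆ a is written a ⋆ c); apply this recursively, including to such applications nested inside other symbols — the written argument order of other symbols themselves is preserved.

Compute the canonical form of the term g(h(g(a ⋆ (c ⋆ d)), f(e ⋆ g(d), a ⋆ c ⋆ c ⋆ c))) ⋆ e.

Inside:  g(h(g(a ⋆ (c ⋆ d)), f(e ⋆ g(d), a ⋆ c ⋆ c ⋆ c)))  →  g(h(g(a ⋆ c ⋆ d), f(g(d), a ⋆ c ⋆ c ⋆ c)))
Drop the unit:  drop e
Sort:  g(h(g(a ⋆ c ⋆ d), f(g(d), a ⋆ c ⋆ c ⋆ c)))

Answer: g(h(g(a ⋆ c ⋆ d), f(g(d), a ⋆ c ⋆ c ⋆ c)))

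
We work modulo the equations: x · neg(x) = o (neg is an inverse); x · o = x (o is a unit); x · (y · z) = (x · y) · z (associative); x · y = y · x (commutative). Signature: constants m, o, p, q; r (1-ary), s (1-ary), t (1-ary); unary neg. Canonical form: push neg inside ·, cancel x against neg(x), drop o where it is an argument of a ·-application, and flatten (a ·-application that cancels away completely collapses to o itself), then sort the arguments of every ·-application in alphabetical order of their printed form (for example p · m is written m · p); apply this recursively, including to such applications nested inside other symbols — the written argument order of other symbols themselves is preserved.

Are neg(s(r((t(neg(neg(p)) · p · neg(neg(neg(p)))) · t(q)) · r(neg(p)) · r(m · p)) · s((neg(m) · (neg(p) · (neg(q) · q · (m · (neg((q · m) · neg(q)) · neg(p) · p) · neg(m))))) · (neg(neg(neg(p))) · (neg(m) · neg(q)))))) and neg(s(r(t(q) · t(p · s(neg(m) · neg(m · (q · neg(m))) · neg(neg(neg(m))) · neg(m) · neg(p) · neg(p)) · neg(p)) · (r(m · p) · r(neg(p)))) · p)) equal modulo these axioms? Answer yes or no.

Answer: no — neg(s(r(r(m · p) · r(neg(p)) · t(p) · t(q)) · s(neg(m) · neg(m) · neg(m) · neg(p) · neg(p) · neg(q)))) vs neg(s(p · r(r(m · p) · r(neg(p)) · t(q) · t(s(neg(m) · neg(m) · neg(m) · neg(p) · neg(p) · neg(q))))))

Derivation:
Left:  neg(s(r((t(neg(neg(p)) · p · neg(neg(neg(p)))) · t(q)) · r(neg(p)) · r(m · p)) · s((neg(m) · (neg(p) · (neg(q) · q · (m · (neg((q · m) · neg(q)) · neg(p) · p) · neg(m))))) · (neg(neg(neg(p))) · (neg(m) · neg(q))))))
  Push neg inside:  distribute neg over · and collapse double neg
  Collect:  neg(s(r(r(m · p) · r(neg(p)) · t(p) · t(q)) · s(neg(m) · neg(m) · neg(m) · neg(p) · neg(p) · neg(q))))
Right:  neg(s(r(t(q) · t(p · s(neg(m) · neg(m · (q · neg(m))) · neg(neg(neg(m))) · neg(m) · neg(p) · neg(p)) · neg(p)) · (r(m · p) · r(neg(p)))) · p))
  Push neg inside:  distribute neg over · and collapse double neg
  Combine occurrences:  neg(s(p · r(r(m · p) · r(neg(p)) · t(q) · t(s(neg(m) · neg(m) · neg(m) · neg(p) · neg(p) · neg(q))))))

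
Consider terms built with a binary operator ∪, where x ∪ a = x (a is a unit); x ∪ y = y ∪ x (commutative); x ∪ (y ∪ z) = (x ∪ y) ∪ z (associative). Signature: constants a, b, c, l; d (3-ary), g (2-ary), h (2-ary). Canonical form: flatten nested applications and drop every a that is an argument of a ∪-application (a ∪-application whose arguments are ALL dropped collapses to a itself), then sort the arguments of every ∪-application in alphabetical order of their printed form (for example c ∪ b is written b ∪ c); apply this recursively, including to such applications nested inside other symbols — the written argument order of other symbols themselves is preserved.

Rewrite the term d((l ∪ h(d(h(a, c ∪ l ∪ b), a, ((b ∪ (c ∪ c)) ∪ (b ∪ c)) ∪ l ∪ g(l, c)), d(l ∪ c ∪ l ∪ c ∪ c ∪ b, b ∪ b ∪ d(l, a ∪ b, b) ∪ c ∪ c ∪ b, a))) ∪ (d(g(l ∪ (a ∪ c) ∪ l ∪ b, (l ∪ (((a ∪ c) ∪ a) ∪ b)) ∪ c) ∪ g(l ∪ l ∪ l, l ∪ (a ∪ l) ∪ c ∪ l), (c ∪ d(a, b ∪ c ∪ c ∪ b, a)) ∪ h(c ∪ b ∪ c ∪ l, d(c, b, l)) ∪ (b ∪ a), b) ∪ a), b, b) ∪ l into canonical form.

Answer: d(d(g(b ∪ c ∪ l ∪ l, b ∪ c ∪ c ∪ l) ∪ g(l ∪ l ∪ l, c ∪ l ∪ l ∪ l), b ∪ c ∪ d(a, b ∪ b ∪ c ∪ c, a) ∪ h(b ∪ c ∪ c ∪ l, d(c, b, l)), b) ∪ h(d(h(a, b ∪ c ∪ l), a, b ∪ b ∪ c ∪ c ∪ c ∪ g(l, c) ∪ l), d(b ∪ c ∪ c ∪ c ∪ l ∪ l, b ∪ b ∪ b ∪ c ∪ c ∪ d(l, b, b), a)) ∪ l, b, b) ∪ l

Derivation:
Simplify inside:  d((l ∪ h(d(h(a, c ∪ l ∪ b), a, ((b ∪ (c ∪ c)) ∪ (b ∪ c)) ∪ l ∪ g(l, c)), d(l ∪ c ∪ l ∪ c ∪ c ∪ b, b ∪ b ∪ d(l, a ∪ b, b) ∪ c ∪ c ∪ b, a))) ∪ (d(g(l ∪ (a ∪ c) ∪ l ∪ b, (l ∪ (((a ∪ c) ∪ a) ∪ b)) ∪ c) ∪ g(l ∪ l ∪ l, l ∪ (a ∪ l) ∪ c ∪ l), (c ∪ d(a, b ∪ c ∪ c ∪ b, a)) ∪ h(c ∪ b ∪ c ∪ l, d(c, b, l)) ∪ (b ∪ a), b) ∪ a), b, b)  →  d(d(g(b ∪ c ∪ l ∪ l, b ∪ c ∪ c ∪ l) ∪ g(l ∪ l ∪ l, c ∪ l ∪ l ∪ l), b ∪ c ∪ d(a, b ∪ b ∪ c ∪ c, a) ∪ h(b ∪ c ∪ c ∪ l, d(c, b, l)), b) ∪ h(d(h(a, b ∪ c ∪ l), a, b ∪ b ∪ c ∪ c ∪ c ∪ g(l, c) ∪ l), d(b ∪ c ∪ c ∪ c ∪ l ∪ l, b ∪ b ∪ b ∪ c ∪ c ∪ d(l, b, b), a)) ∪ l, b, b)
Sort arguments:  d(d(g(b ∪ c ∪ l ∪ l, b ∪ c ∪ c ∪ l) ∪ g(l ∪ l ∪ l, c ∪ l ∪ l ∪ l), b ∪ c ∪ d(a, b ∪ b ∪ c ∪ c, a) ∪ h(b ∪ c ∪ c ∪ l, d(c, b, l)), b) ∪ h(d(h(a, b ∪ c ∪ l), a, b ∪ b ∪ c ∪ c ∪ c ∪ g(l, c) ∪ l), d(b ∪ c ∪ c ∪ c ∪ l ∪ l, b ∪ b ∪ b ∪ c ∪ c ∪ d(l, b, b), a)) ∪ l, b, b) ∪ l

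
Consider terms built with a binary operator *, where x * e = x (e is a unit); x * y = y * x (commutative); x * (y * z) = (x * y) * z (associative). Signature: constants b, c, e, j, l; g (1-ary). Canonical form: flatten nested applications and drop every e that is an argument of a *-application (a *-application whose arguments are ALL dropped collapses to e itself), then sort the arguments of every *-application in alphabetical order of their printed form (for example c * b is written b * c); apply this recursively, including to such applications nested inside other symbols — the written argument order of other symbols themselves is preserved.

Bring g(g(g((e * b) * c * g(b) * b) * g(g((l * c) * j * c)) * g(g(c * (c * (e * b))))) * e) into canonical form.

Focus inside:  g(g((e * b) * c * g(b) * b) * g(g((l * c) * j * c)) * g(g(c * (c * (e * b))))) * e
Simplify inside:  g(g((e * b) * c * g(b) * b) * g(g((l * c) * j * c)) * g(g(c * (c * (e * b)))))  →  g(g(b * b * c * g(b)) * g(g(b * c * c)) * g(g(c * c * j * l)))
Drop the unit:  drop e
Sort arguments:  g(g(b * b * c * g(b)) * g(g(b * c * c)) * g(g(c * c * j * l)))
Reassemble:  g(g(g(b * b * c * g(b)) * g(g(b * c * c)) * g(g(c * c * j * l))))

Answer: g(g(g(b * b * c * g(b)) * g(g(b * c * c)) * g(g(c * c * j * l))))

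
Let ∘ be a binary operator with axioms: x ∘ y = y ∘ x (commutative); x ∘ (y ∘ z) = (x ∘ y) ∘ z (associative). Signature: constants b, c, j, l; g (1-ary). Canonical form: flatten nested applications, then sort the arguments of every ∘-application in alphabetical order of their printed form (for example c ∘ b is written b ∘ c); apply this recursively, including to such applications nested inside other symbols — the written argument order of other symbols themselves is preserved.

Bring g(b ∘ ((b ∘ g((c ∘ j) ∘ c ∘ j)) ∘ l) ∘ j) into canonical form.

Work inside:  b ∘ ((b ∘ g((c ∘ j) ∘ c ∘ j)) ∘ l) ∘ j
Un-nest:  b ∘ b ∘ g((c ∘ j) ∘ c ∘ j) ∘ l ∘ j
Inside:  g((c ∘ j) ∘ c ∘ j)  →  g(c ∘ c ∘ j ∘ j)
Order the arguments:  b ∘ b ∘ g(c ∘ c ∘ j ∘ j) ∘ j ∘ l
Rebuild:  g(b ∘ b ∘ g(c ∘ c ∘ j ∘ j) ∘ j ∘ l)

Answer: g(b ∘ b ∘ g(c ∘ c ∘ j ∘ j) ∘ j ∘ l)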